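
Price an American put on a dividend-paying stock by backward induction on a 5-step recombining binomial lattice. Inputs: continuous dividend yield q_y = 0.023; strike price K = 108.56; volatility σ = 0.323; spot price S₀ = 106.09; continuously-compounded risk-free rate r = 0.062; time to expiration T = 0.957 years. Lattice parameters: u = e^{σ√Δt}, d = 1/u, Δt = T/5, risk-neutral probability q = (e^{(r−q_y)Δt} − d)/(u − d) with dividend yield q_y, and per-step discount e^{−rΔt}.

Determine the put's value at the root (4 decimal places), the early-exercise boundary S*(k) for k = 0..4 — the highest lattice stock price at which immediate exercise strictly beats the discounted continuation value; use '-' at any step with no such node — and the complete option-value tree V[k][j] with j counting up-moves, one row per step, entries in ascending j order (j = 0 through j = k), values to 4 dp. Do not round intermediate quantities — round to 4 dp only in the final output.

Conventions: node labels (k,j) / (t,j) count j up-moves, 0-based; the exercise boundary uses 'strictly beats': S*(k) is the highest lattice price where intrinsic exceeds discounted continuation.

price = 13.2239
boundary = - - - 69.4326 79.9713
tree:
13.2239
19.8501 6.6804
28.6010 11.2665 2.0916
39.1274 18.3906 4.1595 0.0000
48.2772 28.5887 8.2720 0.0000 0.0000
56.2213 39.1274 16.4505 0.0000 0.0000 0.0000

Δt=0.19140, u=1.15178, d=0.86822, q=0.49115, disc=e^(-rΔt)=0.98820
k=5 terminal: V=max(K-S,0) → 56.2213 39.1274 16.4505 0.0000 0.0000 0.0000
k=4: j=0 S=60.2828 intr=48.2772 cont=47.2613 V=48.2772[EX]; j=1 S=79.9713 intr=28.5887 cont=27.6594 V=28.5887[EX]; j=2 S=106.0900 intr=2.4700 cont=8.2720 V=8.2720[hold]; j=3 S=140.7391 intr=0.0000 cont=0.0000 V=0.0000[hold]; j=4 S=186.7048 intr=0.0000 cont=0.0000 V=0.0000[hold]  S*(4)=79.9713
k=3: j=0 S=69.4326 intr=39.1274 cont=38.1517 V=39.1274[EX]; j=1 S=92.1095 intr=16.4505 cont=18.3906 V=18.3906[hold]; j=2 S=122.1925 intr=0.0000 cont=4.1595 V=4.1595[hold]; j=3 S=162.1008 intr=0.0000 cont=0.0000 V=0.0000[hold]  S*(3)=69.4326
k=2: j=0 S=79.9713 intr=28.5887 cont=28.6010 V=28.6010[hold]; j=1 S=106.0900 intr=2.4700 cont=11.2665 V=11.2665[hold]; j=2 S=140.7391 intr=0.0000 cont=2.0916 V=2.0916[hold]  S*(2)=-
k=1: j=0 S=92.1095 intr=16.4505 cont=19.8501 V=19.8501[hold]; j=1 S=122.1925 intr=0.0000 cont=6.6804 V=6.6804[hold]  S*(1)=-
k=0: j=0 S=106.0900 intr=2.4700 cont=13.2239 V=13.2239[hold]  S*(0)=-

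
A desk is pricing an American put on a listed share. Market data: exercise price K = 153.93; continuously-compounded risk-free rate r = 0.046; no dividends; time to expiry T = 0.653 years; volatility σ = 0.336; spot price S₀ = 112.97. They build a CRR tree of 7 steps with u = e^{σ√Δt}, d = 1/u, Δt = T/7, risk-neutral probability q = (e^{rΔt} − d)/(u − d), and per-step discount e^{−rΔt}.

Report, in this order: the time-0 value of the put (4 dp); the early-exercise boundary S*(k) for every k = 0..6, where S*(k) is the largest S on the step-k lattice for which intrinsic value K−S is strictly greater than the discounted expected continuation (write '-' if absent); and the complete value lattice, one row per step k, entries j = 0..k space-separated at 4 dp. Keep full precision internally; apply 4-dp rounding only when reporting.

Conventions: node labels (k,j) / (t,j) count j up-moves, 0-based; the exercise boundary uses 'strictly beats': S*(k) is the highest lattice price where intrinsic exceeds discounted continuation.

price = 41.2206
boundary = - 101.9517 112.9700 101.9517 112.9700 125.1791 138.7078
tree:
41.2206
51.9783 30.6157
61.9220 40.9600 20.3402
70.8959 51.9783 29.5849 11.0961
78.9945 61.9220 40.9600 18.2499 3.9023
86.3032 70.8959 51.9783 28.7509 7.7074 0.0585
92.8990 78.9945 61.9220 40.9600 15.2222 0.1163 0.0000
98.8516 86.3032 70.8959 51.9783 28.7509 0.2315 0.0000 0.0000

params: Δt=0.09329 u=1.10807 d=0.90247 q=0.49528 e^(-rΔt)=0.99572
t_7 payoffs: 98.8516 86.3032 70.8959 51.9783 28.7509 0.2315 0.0000 0.0000
t_6: node(6,0) S=61.0310 payoff=92.8990 vs cont=92.2399 → 92.8990 [stop]  node(6,1) S=74.9355 payoff=78.9945 vs cont=78.3353 → 78.9945 [stop]  node(6,2) S=92.0080 payoff=61.9220 vs cont=61.2629 → 61.9220 [stop]  node(6,3) S=112.9700 payoff=40.9600 vs cont=40.3009 → 40.9600 [stop]  node(6,4) S=138.7078 payoff=15.2222 vs cont=14.5631 → 15.2222 [stop]  node(6,5) S=170.3093 payoff=0.0000 vs cont=0.1163 → 0.1163 [wait]  node(6,6) S=209.1106 payoff=0.0000 vs cont=0.0000 → 0.0000 [wait]  ⇒ S*(6)=138.7078
t_5: node(5,0) S=67.6268 payoff=86.3032 vs cont=85.6441 → 86.3032 [stop]  node(5,1) S=83.0341 payoff=70.8959 vs cont=70.2367 → 70.8959 [stop]  node(5,2) S=101.9517 payoff=51.9783 vs cont=51.3192 → 51.9783 [stop]  node(5,3) S=125.1791 payoff=28.7509 vs cont=28.0917 → 28.7509 [stop]  node(5,4) S=153.6985 payoff=0.2315 vs cont=7.7074 → 7.7074 [wait]  node(5,5) S=188.7154 payoff=0.0000 vs cont=0.0585 → 0.0585 [wait]  ⇒ S*(5)=125.1791
t_4: node(4,0) S=74.9355 payoff=78.9945 vs cont=78.3353 → 78.9945 [stop]  node(4,1) S=92.0080 payoff=61.9220 vs cont=61.2629 → 61.9220 [stop]  node(4,2) S=112.9700 payoff=40.9600 vs cont=40.3009 → 40.9600 [stop]  node(4,3) S=138.7078 payoff=15.2222 vs cont=18.2499 → 18.2499 [wait]  node(4,4) S=170.3093 payoff=0.0000 vs cont=3.9023 → 3.9023 [wait]  ⇒ S*(4)=112.9700
t_3: node(3,0) S=83.0341 payoff=70.8959 vs cont=70.2367 → 70.8959 [stop]  node(3,1) S=101.9517 payoff=51.9783 vs cont=51.3192 → 51.9783 [stop]  node(3,2) S=125.1791 payoff=28.7509 vs cont=29.5849 → 29.5849 [wait]  node(3,3) S=153.6985 payoff=0.2315 vs cont=11.0961 → 11.0961 [wait]  ⇒ S*(3)=101.9517
t_2: node(2,0) S=92.0080 payoff=61.9220 vs cont=61.2629 → 61.9220 [stop]  node(2,1) S=112.9700 payoff=40.9600 vs cont=40.7122 → 40.9600 [stop]  node(2,2) S=138.7078 payoff=15.2222 vs cont=20.3402 → 20.3402 [wait]  ⇒ S*(2)=112.9700
t_1: node(1,0) S=101.9517 payoff=51.9783 vs cont=51.3192 → 51.9783 [stop]  node(1,1) S=125.1791 payoff=28.7509 vs cont=30.6157 → 30.6157 [wait]  ⇒ S*(1)=101.9517
t_0: node(0,0) S=112.9700 payoff=40.9600 vs cont=41.2206 → 41.2206 [wait]  ⇒ S*(0)=-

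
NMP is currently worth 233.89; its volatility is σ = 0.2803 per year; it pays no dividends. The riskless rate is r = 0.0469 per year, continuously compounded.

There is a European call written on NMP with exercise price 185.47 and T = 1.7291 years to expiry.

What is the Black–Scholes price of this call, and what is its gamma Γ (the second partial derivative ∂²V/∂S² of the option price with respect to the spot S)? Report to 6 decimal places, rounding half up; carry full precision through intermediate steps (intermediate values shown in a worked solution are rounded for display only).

σ√T = 0.2803·√1.7291 = 0.368581
d₁ = (ln(S/K) + (r+σ²/2)T) / (σ√T) = (ln(233.89/185.47) + (0.0469+0.2803²/2)·1.7291) / 0.368581 = (0.231958 + 0.149021) / 0.368581 = 1.033636
d₂ = d₁ − σ√T = 1.033636 − 0.368581 = 0.665054
e^{−rT} = 0.922106
N(d₁) = 0.849347,  N(d₂) = 0.746992
Call price V = S·N(d₁) − K·e^{−rT}·N(d₂) = 198.653703 − 127.752876 = 70.900827
φ(d₁) = (1/√(2π))·e^{−d₁²/2} = 0.233835
Γ = φ(d₁) / (S·σ·√T) = 0.002712

price = 70.900827
Γ = 0.002712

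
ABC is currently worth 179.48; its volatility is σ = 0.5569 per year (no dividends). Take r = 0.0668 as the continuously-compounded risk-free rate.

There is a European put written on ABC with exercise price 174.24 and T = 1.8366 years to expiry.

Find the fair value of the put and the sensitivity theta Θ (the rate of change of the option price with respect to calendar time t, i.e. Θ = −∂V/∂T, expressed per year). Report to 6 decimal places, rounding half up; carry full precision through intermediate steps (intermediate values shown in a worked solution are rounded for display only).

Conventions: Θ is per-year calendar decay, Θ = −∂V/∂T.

price = 37.323419
Θ = -6.575129

σ√T = 0.5569·√1.8366 = 0.754718
d₁ = (ln(S/K) + (r+σ²/2)T) / (σ√T) = (ln(179.48/174.24) + (0.0668+0.5569²/2)·1.8366) / 0.754718 = (0.029630 + 0.407484) / 0.754718 = 0.579176
d₂ = d₁ − σ√T = 0.579176 − 0.754718 = -0.175542
e^{−rT} = 0.884542
N(−d₁) = 0.281235,  N(−d₂) = 0.569673
Put price V = K·e^{−rT}·N(−d₂) − S·N(−d₁) = 87.799513 − 50.476094 = 37.323419
φ(d₁) = (1/√(2π))·e^{−d₁²/2} = 0.337341
Θ = −S·φ(d₁)·σ/(2√T) + r·K·e^{−rT}·N(−d₂) = −12.440136 + 5.865007 = -6.575129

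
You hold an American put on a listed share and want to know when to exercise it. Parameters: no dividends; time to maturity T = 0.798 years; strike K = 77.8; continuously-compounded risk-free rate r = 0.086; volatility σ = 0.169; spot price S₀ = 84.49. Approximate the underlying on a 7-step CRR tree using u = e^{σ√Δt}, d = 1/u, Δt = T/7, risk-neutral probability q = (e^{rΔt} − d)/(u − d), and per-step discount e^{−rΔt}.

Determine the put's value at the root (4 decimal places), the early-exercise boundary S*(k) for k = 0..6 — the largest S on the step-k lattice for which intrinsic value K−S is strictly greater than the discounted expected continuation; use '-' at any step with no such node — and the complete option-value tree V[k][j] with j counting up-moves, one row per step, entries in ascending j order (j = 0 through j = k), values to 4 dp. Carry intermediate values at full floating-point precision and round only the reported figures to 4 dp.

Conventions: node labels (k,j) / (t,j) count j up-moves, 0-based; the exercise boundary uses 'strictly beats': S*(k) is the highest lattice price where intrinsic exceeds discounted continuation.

Δt=0.11400, u=1.05872, d=0.94454, q=0.57202, disc=e^(-rΔt)=0.99024
k=7 terminal: V=max(K-S,0) → 21.1322 14.2817 6.6030 0.0000 0.0000 0.0000 0.0000 0.0000
k=6: j=0 S=59.9954 intr=17.8046 cont=17.0456 V=17.8046[EX]; j=1 S=67.2481 intr=10.5519 cont=9.7928 V=10.5519[EX]; j=2 S=75.3777 intr=2.4223 cont=2.7984 V=2.7984[hold]; j=3 S=84.4900 intr=0.0000 cont=0.0000 V=0.0000[hold]; j=4 S=94.7039 intr=0.0000 cont=0.0000 V=0.0000[hold]; j=5 S=106.1525 intr=0.0000 cont=0.0000 V=0.0000[hold]; j=6 S=118.9852 intr=0.0000 cont=0.0000 V=0.0000[hold]  S*(6)=67.2481
k=5: j=0 S=63.5183 intr=14.2817 cont=13.5227 V=14.2817[EX]; j=1 S=71.1970 intr=6.6030 cont=6.0570 V=6.6030[EX]; j=2 S=79.8039 intr=0.0000 cont=1.1860 V=1.1860[hold]; j=3 S=89.4513 intr=0.0000 cont=0.0000 V=0.0000[hold]; j=4 S=100.2649 intr=0.0000 cont=0.0000 V=0.0000[hold]; j=5 S=112.3858 intr=0.0000 cont=0.0000 V=0.0000[hold]  S*(5)=71.1970
k=4: j=0 S=67.2481 intr=10.5519 cont=9.7928 V=10.5519[EX]; j=1 S=75.3777 intr=2.4223 cont=3.4702 V=3.4702[hold]; j=2 S=84.4900 intr=0.0000 cont=0.5026 V=0.5026[hold]; j=3 S=94.7039 intr=0.0000 cont=0.0000 V=0.0000[hold]; j=4 S=106.1525 intr=0.0000 cont=0.0000 V=0.0000[hold]  S*(4)=67.2481
k=3: j=0 S=71.1970 intr=6.6030 cont=6.4375 V=6.6030[EX]; j=1 S=79.8039 intr=0.0000 cont=1.7554 V=1.7554[hold]; j=2 S=89.4513 intr=0.0000 cont=0.2130 V=0.2130[hold]; j=3 S=100.2649 intr=0.0000 cont=0.0000 V=0.0000[hold]  S*(3)=71.1970
k=2: j=0 S=75.3777 intr=2.4223 cont=3.7927 V=3.7927[hold]; j=1 S=84.4900 intr=0.0000 cont=0.8646 V=0.8646[hold]; j=2 S=94.7039 intr=0.0000 cont=0.0903 V=0.0903[hold]  S*(2)=-
k=1: j=0 S=79.8039 intr=0.0000 cont=2.0971 V=2.0971[hold]; j=1 S=89.4513 intr=0.0000 cont=0.4175 V=0.4175[hold]  S*(1)=-
k=0: j=0 S=84.4900 intr=0.0000 cont=1.1253 V=1.1253[hold]  S*(0)=-

price = 1.1253
boundary = - - - 71.1970 67.2481 71.1970 67.2481
tree:
1.1253
2.0971 0.4175
3.7927 0.8646 0.0903
6.6030 1.7554 0.2130 0.0000
10.5519 3.4702 0.5026 0.0000 0.0000
14.2817 6.6030 1.1860 0.0000 0.0000 0.0000
17.8046 10.5519 2.7984 0.0000 0.0000 0.0000 0.0000
21.1322 14.2817 6.6030 0.0000 0.0000 0.0000 0.0000 0.0000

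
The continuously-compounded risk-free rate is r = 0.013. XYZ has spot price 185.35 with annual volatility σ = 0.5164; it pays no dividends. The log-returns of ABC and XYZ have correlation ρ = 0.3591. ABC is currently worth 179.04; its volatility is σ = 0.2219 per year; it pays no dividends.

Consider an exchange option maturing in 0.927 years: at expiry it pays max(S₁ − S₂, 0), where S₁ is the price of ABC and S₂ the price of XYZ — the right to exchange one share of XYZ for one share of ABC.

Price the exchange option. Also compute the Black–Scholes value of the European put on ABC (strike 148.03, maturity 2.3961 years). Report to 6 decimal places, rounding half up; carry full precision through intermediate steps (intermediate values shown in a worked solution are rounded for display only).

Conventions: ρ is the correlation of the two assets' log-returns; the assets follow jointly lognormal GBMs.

exchange price = 30.457994
price(ABC put K=148.03) = 8.563985

σ_eff = √(σ₁² + σ₂² − 2ρσ₁σ₂) = √(0.2219² + 0.5164² − 2·0.3591·0.2219·0.5164) = 0.483333
d₁ = (ln(S₁/S₂) + (q₂ − q₁ + σ_eff²/2)T) / (σ_eff√T) = (ln(179.04/185.35) + (0.0 − 0.0 + 0.116805)·0.927) / 0.465357 = 0.158248
d₂ = d₁ − σ_eff√T = 0.158248 − 0.465357 = -0.307109
N(d₁) = 0.562869,  N(d₂) = 0.379380
V = S₁·e^{−q₁T}·N(d₁) − S₂·e^{−q₂T}·N(d₂) = 100.776128 − 70.318133 = 30.457994
[vanilla: ABC put K=148.03]
σ√T = 0.2219·√2.3961 = 0.343487
d₁ = (ln(S/K) + (r+σ²/2)T) / (σ√T) = (ln(179.04/148.03) + (0.013+0.2219²/2)·2.3961) / 0.343487 = (0.190194 + 0.090141) / 0.343487 = 0.816146
d₂ = d₁ − σ√T = 0.816146 − 0.343487 = 0.472659
e^{−rT} = 0.969331
N(−d₁) = 0.207208,  N(−d₂) = 0.318228
price = K·e^{−rT}·N(−d₂) − S·N(−d₁) = 45.662577 − 37.098591 = 8.563985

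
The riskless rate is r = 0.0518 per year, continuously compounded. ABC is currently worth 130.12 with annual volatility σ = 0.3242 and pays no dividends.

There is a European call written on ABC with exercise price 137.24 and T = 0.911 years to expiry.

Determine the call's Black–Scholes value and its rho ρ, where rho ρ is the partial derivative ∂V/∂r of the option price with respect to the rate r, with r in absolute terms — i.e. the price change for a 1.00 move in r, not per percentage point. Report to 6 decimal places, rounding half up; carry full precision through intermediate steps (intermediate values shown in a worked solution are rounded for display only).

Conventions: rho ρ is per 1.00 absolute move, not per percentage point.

price = 15.653977
ρ = 51.376367

σ√T = 0.3242·√0.911 = 0.309437
d₁ = (ln(S/K) + (r+σ²/2)T) / (σ√T) = (ln(130.12/137.24) + (0.0518+0.3242²/2)·0.911) / 0.309437 = (-0.053274 + 0.095065) / 0.309437 = 0.135056
d₂ = d₁ − σ√T = 0.135056 − 0.309437 = -0.174381
e^{−rT} = 0.953906
N(d₁) = 0.553716,  N(d₂) = 0.430783
Call price V = S·N(d₁) − K·e^{−rT}·N(d₂) = 72.049549 − 56.395572 = 15.653977
ρ = K·T·e^{−rT}·N(d₂) = 51.376367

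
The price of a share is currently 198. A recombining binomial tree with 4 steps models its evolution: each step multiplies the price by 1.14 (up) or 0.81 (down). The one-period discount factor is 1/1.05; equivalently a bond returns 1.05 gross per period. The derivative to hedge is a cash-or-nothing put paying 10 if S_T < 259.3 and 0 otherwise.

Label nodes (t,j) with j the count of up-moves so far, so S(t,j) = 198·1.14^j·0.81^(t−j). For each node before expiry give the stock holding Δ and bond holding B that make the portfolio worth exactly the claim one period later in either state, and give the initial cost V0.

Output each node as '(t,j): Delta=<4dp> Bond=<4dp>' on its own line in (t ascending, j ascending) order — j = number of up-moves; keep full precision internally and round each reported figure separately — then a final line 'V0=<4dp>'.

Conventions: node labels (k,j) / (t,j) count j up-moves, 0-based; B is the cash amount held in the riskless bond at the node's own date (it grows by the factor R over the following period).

Arbitrage-free pricing uses the up-move probability p* = (R−d)/(u−d) = 0.7273, discounting each step at R = 1.05.
Terminal payoffs: V(4,0)=10.0000, V(4,1)=10.0000, V(4,2)=10.0000, V(4,3)=10.0000, V(4,4)=0.0000
  t=3,j=0: stock 105.2253 → up 119.9569 (V=10.0000), down 85.2325 (V=10.0000). Price 9.5238; hedge Δ=0.0000, bond B=9.5238.
  t=3,j=1: stock 148.0949 → up 168.8282 (V=10.0000), down 119.9569 (V=10.0000). Price 9.5238; hedge Δ=0.0000, bond B=9.5238.
  t=3,j=2: stock 208.4298 → up 237.6100 (V=10.0000), down 168.8282 (V=10.0000). Price 9.5238; hedge Δ=0.0000, bond B=9.5238.
  t=3,j=3: stock 293.3457 → up 334.4141 (V=0.0000), down 237.6100 (V=10.0000). Price 2.5974; hedge Δ=-0.1033, bond B=32.9004.
  t=2,j=0: stock 129.9078 → up 148.0949 (V=9.5238), down 105.2253 (V=9.5238). Price 9.0703; hedge Δ=0.0000, bond B=9.0703.
  t=2,j=1: stock 182.8332 → up 208.4298 (V=9.5238), down 148.0949 (V=9.5238). Price 9.0703; hedge Δ=0.0000, bond B=9.0703.
  t=2,j=2: stock 257.3208 → up 293.3457 (V=2.5974), down 208.4298 (V=9.5238). Price 4.2728; hedge Δ=-0.0816, bond B=25.2619.
  t=1,j=0: stock 160.3800 → up 182.8332 (V=9.0703), down 129.9078 (V=9.0703). Price 8.6384; hedge Δ=0.0000, bond B=8.6384.
  t=1,j=1: stock 225.7200 → up 257.3208 (V=4.2728), down 182.8332 (V=9.0703). Price 5.3154; hedge Δ=-0.0644, bond B=19.8533.
  t=0,j=0: stock 198.0000 → up 225.7200 (V=5.3154), down 160.3800 (V=8.6384). Price 5.9254; hedge Δ=-0.0509, bond B=15.9950.
As a check, the time-0 holding Δ(0,0)·S0 + B(0,0) comes to 5.9254 — exactly V0.

(0,0): Delta=-0.0509 Bond=15.9950
(1,0): Delta=0.0000 Bond=8.6384
(1,1): Delta=-0.0644 Bond=19.8533
(2,0): Delta=0.0000 Bond=9.0703
(2,1): Delta=0.0000 Bond=9.0703
(2,2): Delta=-0.0816 Bond=25.2619
(3,0): Delta=0.0000 Bond=9.5238
(3,1): Delta=0.0000 Bond=9.5238
(3,2): Delta=0.0000 Bond=9.5238
(3,3): Delta=-0.1033 Bond=32.9004
V0=5.9254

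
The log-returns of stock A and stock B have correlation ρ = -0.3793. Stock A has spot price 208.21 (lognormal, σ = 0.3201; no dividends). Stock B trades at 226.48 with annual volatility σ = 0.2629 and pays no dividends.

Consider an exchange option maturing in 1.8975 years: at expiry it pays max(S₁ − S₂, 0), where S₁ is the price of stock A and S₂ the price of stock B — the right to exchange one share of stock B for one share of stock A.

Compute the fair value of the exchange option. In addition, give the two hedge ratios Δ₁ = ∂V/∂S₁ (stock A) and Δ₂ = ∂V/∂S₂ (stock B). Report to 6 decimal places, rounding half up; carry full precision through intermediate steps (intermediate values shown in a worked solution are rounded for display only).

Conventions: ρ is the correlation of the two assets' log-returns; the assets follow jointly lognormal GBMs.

exchange price = 48.189743
Δ1 = 0.582517
Δ2 = -0.322749

σ_eff = √(σ₁² + σ₂² − 2ρσ₁σ₂) = √(0.3201² + 0.2629² − 2·-0.3793·0.3201·0.2629) = 0.485201
d₁ = (ln(S₁/S₂) + (q₂ − q₁ + σ_eff²/2)T) / (σ_eff√T) = (ln(208.21/226.48) + (0.0 − 0.0 + 0.117710)·1.8975) / 0.668363 = 0.208338
d₂ = d₁ − σ_eff√T = 0.208338 − 0.668363 = -0.460025
N(d₁) = 0.582517,  N(d₂) = 0.322749
V = S₁·e^{−q₁T}·N(d₁) − S₂·e^{−q₂T}·N(d₂) = 121.285928 − 73.096185 = 48.189743
Key observation: pricing in stock B-units makes this a unit-strike call on the ratio S₁/S₂ — the risk-free rate cancels and cannot affect the value.
Δ₁ = e^{−q₁T}·N(d₁) = 0.582517;  Δ₂ = −e^{−q₂T}·N(d₂) = -0.322749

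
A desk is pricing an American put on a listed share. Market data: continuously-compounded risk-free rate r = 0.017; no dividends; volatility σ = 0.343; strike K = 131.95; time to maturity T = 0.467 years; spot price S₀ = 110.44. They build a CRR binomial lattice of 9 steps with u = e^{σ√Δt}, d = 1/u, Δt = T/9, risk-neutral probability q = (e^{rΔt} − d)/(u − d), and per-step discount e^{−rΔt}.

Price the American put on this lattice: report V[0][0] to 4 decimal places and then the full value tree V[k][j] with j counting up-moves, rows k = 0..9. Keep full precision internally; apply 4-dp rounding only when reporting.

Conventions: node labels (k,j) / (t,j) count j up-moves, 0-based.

price = 24.7142
tree:
24.7142
30.9482 18.1690
37.6757 23.8928 12.1513
44.5867 30.4384 17.0167 7.0302
51.1528 37.4871 23.0424 10.6778 3.1870
57.2253 44.5867 30.0232 15.7047 5.3832 0.8711
62.8415 51.1528 37.4871 22.1876 8.8800 1.6965 0.0000
68.0356 57.2253 44.5867 29.8105 14.1697 3.3043 0.0000 0.0000
72.8392 62.8415 51.1528 37.4871 21.5100 6.4358 0.0000 0.0000 0.0000
77.2819 68.0356 57.2253 44.5867 29.8105 12.5350 0.0000 0.0000 0.0000 0.0000

params: Δt=0.05189 u=1.08127 d=0.92484 q=0.48612 e^(-rΔt)=0.99912
t_9 payoffs: 77.2819 68.0356 57.2253 44.5867 29.8105 12.5350 0.0000 0.0000 0.0000 0.0000
k=8: node(8,0) S=59.1108 payoff=72.8392 vs cont=72.7229 → 72.8392 [stop]  node(8,1) S=69.1085 payoff=62.8415 vs cont=62.7251 → 62.8415 [stop]  node(8,2) S=80.7972 payoff=51.1528 vs cont=51.0364 → 51.1528 [stop]  node(8,3) S=94.4629 payoff=37.4871 vs cont=37.3707 → 37.4871 [stop]  node(8,4) S=110.4400 payoff=21.5100 vs cont=21.3937 → 21.5100 [stop]  node(8,5) S=129.1194 payoff=2.8306 vs cont=6.4358 → 6.4358 [wait]  node(8,6) S=150.9581 payoff=0.0000 vs cont=0.0000 → 0.0000 [wait]  node(8,7) S=176.4905 payoff=0.0000 vs cont=0.0000 → 0.0000 [wait]  node(8,8) S=206.3413 payoff=0.0000 vs cont=0.0000 → 0.0000 [wait]
k=7: node(7,0) S=63.9144 payoff=68.0356 vs cont=67.9192 → 68.0356 [stop]  node(7,1) S=74.7247 payoff=57.2253 vs cont=57.1090 → 57.2253 [stop]  node(7,2) S=87.3633 payoff=44.5867 vs cont=44.4704 → 44.5867 [stop]  node(7,3) S=102.1395 payoff=29.8105 vs cont=29.6941 → 29.8105 [stop]  node(7,4) S=119.4150 payoff=12.5350 vs cont=14.1697 → 14.1697 [wait]  node(7,5) S=139.6124 payoff=0.0000 vs cont=3.3043 → 3.3043 [wait]  node(7,6) S=163.2258 payoff=0.0000 vs cont=0.0000 → 0.0000 [wait]  node(7,7) S=190.8331 payoff=0.0000 vs cont=0.0000 → 0.0000 [wait]
k=6: node(6,0) S=69.1085 payoff=62.8415 vs cont=62.7251 → 62.8415 [stop]  node(6,1) S=80.7972 payoff=51.1528 vs cont=51.0364 → 51.1528 [stop]  node(6,2) S=94.4629 payoff=37.4871 vs cont=37.3707 → 37.4871 [stop]  node(6,3) S=110.4400 payoff=21.5100 vs cont=22.1876 → 22.1876 [wait]  node(6,4) S=129.1194 payoff=2.8306 vs cont=8.8800 → 8.8800 [wait]  node(6,5) S=150.9581 payoff=0.0000 vs cont=1.6965 → 1.6965 [wait]  node(6,6) S=176.4905 payoff=0.0000 vs cont=0.0000 → 0.0000 [wait]
k=5: node(5,0) S=74.7247 payoff=57.2253 vs cont=57.1090 → 57.2253 [stop]  node(5,1) S=87.3633 payoff=44.5867 vs cont=44.4704 → 44.5867 [stop]  node(5,2) S=102.1395 payoff=29.8105 vs cont=30.0232 → 30.0232 [wait]  node(5,3) S=119.4150 payoff=12.5350 vs cont=15.7047 → 15.7047 [wait]  node(5,4) S=139.6124 payoff=0.0000 vs cont=5.3832 → 5.3832 [wait]  node(5,5) S=163.2258 payoff=0.0000 vs cont=0.8711 → 0.8711 [wait]
k=4: node(4,0) S=80.7972 payoff=51.1528 vs cont=51.0364 → 51.1528 [stop]  node(4,1) S=94.4629 payoff=37.4871 vs cont=37.4741 → 37.4871 [stop]  node(4,2) S=110.4400 payoff=21.5100 vs cont=23.0424 → 23.0424 [wait]  node(4,3) S=129.1194 payoff=2.8306 vs cont=10.6778 → 10.6778 [wait]  node(4,4) S=150.9581 payoff=0.0000 vs cont=3.1870 → 3.1870 [wait]
k=3: node(3,0) S=87.3633 payoff=44.5867 vs cont=44.4704 → 44.5867 [stop]  node(3,1) S=102.1395 payoff=29.8105 vs cont=30.4384 → 30.4384 [wait]  node(3,2) S=119.4150 payoff=12.5350 vs cont=17.0167 → 17.0167 [wait]  node(3,3) S=139.6124 payoff=0.0000 vs cont=7.0302 → 7.0302 [wait]
k=2: node(2,0) S=94.4629 payoff=37.4871 vs cont=37.6757 → 37.6757 [wait]  node(2,1) S=110.4400 payoff=21.5100 vs cont=23.8928 → 23.8928 [wait]  node(2,2) S=129.1194 payoff=2.8306 vs cont=12.1513 → 12.1513 [wait]
k=1: node(1,0) S=102.1395 payoff=29.8105 vs cont=30.9482 → 30.9482 [wait]  node(1,1) S=119.4150 payoff=12.5350 vs cont=18.1690 → 18.1690 [wait]
k=0: node(0,0) S=110.4400 payoff=21.5100 vs cont=24.7142 → 24.7142 [wait]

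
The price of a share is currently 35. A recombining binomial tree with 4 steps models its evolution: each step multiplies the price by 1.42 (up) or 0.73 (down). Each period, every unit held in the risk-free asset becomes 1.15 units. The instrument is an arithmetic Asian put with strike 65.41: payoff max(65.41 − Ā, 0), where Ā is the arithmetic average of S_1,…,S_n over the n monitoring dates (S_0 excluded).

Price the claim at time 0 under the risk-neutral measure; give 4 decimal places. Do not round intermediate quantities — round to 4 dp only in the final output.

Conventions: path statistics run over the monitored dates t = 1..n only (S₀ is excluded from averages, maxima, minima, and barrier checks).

With p* = (R−d)/(u−d) = 0.6087, sum probability × payoff across the paths and divide by R^4.
Enumerate all 2^4 = 16 price paths (U = up ×1.42, D = down ×0.73); each path with k up-moves has probability p*^k·(1−p*)^(4−k).
DDDD: Ā=16.9391, payoff=48.4709, prob=0.023445
UDDD: Ā=32.9501, payoff=32.4599, prob=0.036471
DUDD: Ā=26.9126, payoff=38.4974, prob=0.036471
UUDD: Ā=52.3505, payoff=13.0595, prob=0.056732
DDUD: Ā=22.5052, payoff=42.9048, prob=0.036471
UDUD: Ā=43.7772, payoff=21.6328, prob=0.056732
DUUD: Ā=37.7397, payoff=27.6703, prob=0.056732
UUUD: Ā=73.4115, payoff=0.0000, prob=0.088250
DDDU: Ā=19.2878, payoff=46.1222, prob=0.036471
UDDU: Ā=37.5188, payoff=27.8912, prob=0.056732
DUDU: Ā=31.4813, payoff=33.9287, prob=0.056732
UUDU: Ā=61.2375, payoff=4.1725, prob=0.088250
DDUU: Ā=27.0739, payoff=38.3361, prob=0.056732
UDUU: Ā=52.6643, payoff=12.7457, prob=0.088250
DUUU: Ā=46.6268, payoff=18.7832, prob=0.088250
UUUU: Ā=90.6986, payoff=0.0000, prob=0.137278
Price = Σ prob·payoff / R^4 = 19.341870 / 1.749006 = 11.0588

price = 11.0588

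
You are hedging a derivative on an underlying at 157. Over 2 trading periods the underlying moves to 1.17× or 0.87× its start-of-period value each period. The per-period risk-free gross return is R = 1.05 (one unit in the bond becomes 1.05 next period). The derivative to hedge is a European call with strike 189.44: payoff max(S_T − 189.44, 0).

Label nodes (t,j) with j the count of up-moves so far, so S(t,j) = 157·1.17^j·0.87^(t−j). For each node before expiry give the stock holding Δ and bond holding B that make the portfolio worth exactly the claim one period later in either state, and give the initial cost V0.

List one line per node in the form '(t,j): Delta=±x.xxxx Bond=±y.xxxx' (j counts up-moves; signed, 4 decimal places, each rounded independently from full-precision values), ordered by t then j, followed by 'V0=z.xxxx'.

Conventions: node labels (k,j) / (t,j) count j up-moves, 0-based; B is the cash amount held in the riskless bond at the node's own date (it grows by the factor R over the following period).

(0,0): Delta=0.3091 Bond=-40.2091
(1,0): Delta=0.0000 Bond=0.0000
(1,1): Delta=0.4623 Bond=-70.3659
V0=8.3191

Arbitrage-free pricing uses the up-move probability p* = (R−d)/(u−d) = 0.6000, discounting each step at R = 1.05.
Payoffs at expiry: V(2,0)=0.0000, V(2,1)=0.0000, V(2,2)=25.4773
Node (1,0) S=136.5900: V=(p*·0.0000+(1−p*)·0.0000)/1.05=0.0000; Δ=(0.0000−0.0000)/(159.8103−118.8333)=0.0000; B=V−Δ·S=0.0000
Node (1,1) S=183.6900: V=(p*·25.4773+(1−p*)·0.0000)/1.05=14.5585; Δ=(25.4773−0.0000)/(214.9173−159.8103)=0.4623; B=V−Δ·S=-70.3659
Node (0,0) S=157.0000: V=(p*·14.5585+(1−p*)·0.0000)/1.05=8.3191; Δ=(14.5585−0.0000)/(183.6900−136.5900)=0.3091; B=V−Δ·S=-40.2091
As a check, the time-0 holding Δ(0,0)·S0 + B(0,0) comes to 8.3191 — exactly V0.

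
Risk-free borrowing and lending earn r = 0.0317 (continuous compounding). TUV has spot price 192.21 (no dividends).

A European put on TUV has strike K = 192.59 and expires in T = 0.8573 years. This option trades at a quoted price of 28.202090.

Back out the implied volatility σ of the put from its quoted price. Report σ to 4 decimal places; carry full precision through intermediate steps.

At σ = 0.4385 the Black–Scholes value reproduces the quote:
σ√T = 0.4385·√0.8573 = 0.406009
d₁ = (ln(S/K) + (r+σ²/2)T) / (σ√T) = (ln(192.21/192.59) + (0.0317+0.4385²/2)·0.8573) / 0.406009 = (-0.001975 + 0.109598) / 0.406009 = 0.265076
d₂ = d₁ − σ√T = 0.265076 − 0.406009 = -0.140934
e^{−rT} = 0.973190
N(−d₁) = 0.395476,  N(−d₂) = 0.556039
V = K·e^{−rT}·N(−d₂) − S·N(−d₁) = 104.216461 − 76.014371 = 28.202090 (the observed quote) — the price is monotone increasing in volatility, hence this σ is the only solution

sigma = 0.4385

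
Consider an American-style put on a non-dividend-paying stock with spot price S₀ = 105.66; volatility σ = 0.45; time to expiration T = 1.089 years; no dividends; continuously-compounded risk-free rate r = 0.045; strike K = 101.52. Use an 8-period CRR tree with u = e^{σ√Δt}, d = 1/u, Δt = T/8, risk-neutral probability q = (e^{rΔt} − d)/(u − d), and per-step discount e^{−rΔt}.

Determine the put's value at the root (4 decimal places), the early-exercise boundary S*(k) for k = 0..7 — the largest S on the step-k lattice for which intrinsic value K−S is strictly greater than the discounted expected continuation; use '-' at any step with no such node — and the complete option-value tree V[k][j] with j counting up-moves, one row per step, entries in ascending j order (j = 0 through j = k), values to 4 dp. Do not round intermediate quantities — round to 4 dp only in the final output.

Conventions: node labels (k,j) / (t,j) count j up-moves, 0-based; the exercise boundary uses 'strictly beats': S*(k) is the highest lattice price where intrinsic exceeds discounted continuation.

price = 14.9080
boundary = - - - - 54.3864 64.2089 54.3864 64.2089
tree:
14.9080
20.9466 8.4793
28.5211 12.9116 3.7289
37.4413 19.1084 6.2838 0.9758
47.1336 27.2969 10.3767 1.8772 0.0000
55.4535 37.3111 16.6690 3.6115 0.0000 0.0000
62.5006 47.1336 25.7312 6.9478 0.0000 0.0000 0.0000
68.4697 55.4535 37.3111 13.3664 0.0000 0.0000 0.0000 0.0000
73.5257 62.5006 47.1336 25.7145 0.0000 0.0000 0.0000 0.0000 0.0000

params: Δt=0.13612 u=1.18061 d=0.84702 q=0.47701 e^(-rΔt)=0.99389
t_8 payoffs: 73.5257 62.5006 47.1336 25.7145 0.0000 0.0000 0.0000 0.0000 0.0000
t_7: node(7,0) S=33.0503 payoff=68.4697 vs cont=67.8497 → 68.4697 [stop]  node(7,1) S=46.0665 payoff=55.4535 vs cont=54.8335 → 55.4535 [stop]  node(7,2) S=64.2089 payoff=37.3111 vs cont=36.6911 → 37.3111 [stop]  node(7,3) S=89.4964 payoff=12.0236 vs cont=13.3664 → 13.3664 [wait]  node(7,4) S=124.7429 payoff=0.0000 vs cont=0.0000 → 0.0000 [wait]  node(7,5) S=173.8705 payoff=0.0000 vs cont=0.0000 → 0.0000 [wait]  node(7,6) S=242.3460 payoff=0.0000 vs cont=0.0000 → 0.0000 [wait]  node(7,7) S=337.7894 payoff=0.0000 vs cont=0.0000 → 0.0000 [wait]  ⇒ S*(7)=64.2089
t_6: node(6,0) S=39.0194 payoff=62.5006 vs cont=61.8807 → 62.5006 [stop]  node(6,1) S=54.3864 payoff=47.1336 vs cont=46.5136 → 47.1336 [stop]  node(6,2) S=75.8055 payoff=25.7145 vs cont=25.7312 → 25.7312 [wait]  node(6,3) S=105.6600 payoff=0.0000 vs cont=6.9478 → 6.9478 [wait]  node(6,4) S=147.2722 payoff=0.0000 vs cont=0.0000 → 0.0000 [wait]  node(6,5) S=205.2725 payoff=0.0000 vs cont=0.0000 → 0.0000 [wait]  node(6,6) S=286.1152 payoff=0.0000 vs cont=0.0000 → 0.0000 [wait]  ⇒ S*(6)=54.3864
t_5: node(5,0) S=46.0665 payoff=55.4535 vs cont=54.8335 → 55.4535 [stop]  node(5,1) S=64.2089 payoff=37.3111 vs cont=36.6990 → 37.3111 [stop]  node(5,2) S=89.4964 payoff=12.0236 vs cont=16.6690 → 16.6690 [wait]  node(5,3) S=124.7429 payoff=0.0000 vs cont=3.6115 → 3.6115 [wait]  node(5,4) S=173.8705 payoff=0.0000 vs cont=0.0000 → 0.0000 [wait]  node(5,5) S=242.3460 payoff=0.0000 vs cont=0.0000 → 0.0000 [wait]  ⇒ S*(5)=64.2089
t_4: node(4,0) S=54.3864 payoff=47.1336 vs cont=46.5136 → 47.1336 [stop]  node(4,1) S=75.8055 payoff=25.7145 vs cont=27.2969 → 27.2969 [wait]  node(4,2) S=105.6600 payoff=0.0000 vs cont=10.3767 → 10.3767 [wait]  node(4,3) S=147.2722 payoff=0.0000 vs cont=1.8772 → 1.8772 [wait]  node(4,4) S=205.2725 payoff=0.0000 vs cont=0.0000 → 0.0000 [wait]  ⇒ S*(4)=54.3864
t_3: node(3,0) S=64.2089 payoff=37.3111 vs cont=37.4413 → 37.4413 [wait]  node(3,1) S=89.4964 payoff=12.0236 vs cont=19.1084 → 19.1084 [wait]  node(3,2) S=124.7429 payoff=0.0000 vs cont=6.2838 → 6.2838 [wait]  node(3,3) S=173.8705 payoff=0.0000 vs cont=0.9758 → 0.9758 [wait]  ⇒ S*(3)=-
t_2: node(2,0) S=75.8055 payoff=25.7145 vs cont=28.5211 → 28.5211 [wait]  node(2,1) S=105.6600 payoff=0.0000 vs cont=12.9116 → 12.9116 [wait]  node(2,2) S=147.2722 payoff=0.0000 vs cont=3.7289 → 3.7289 [wait]  ⇒ S*(2)=-
t_1: node(1,0) S=89.4964 payoff=12.0236 vs cont=20.9466 → 20.9466 [wait]  node(1,1) S=124.7429 payoff=0.0000 vs cont=8.4793 → 8.4793 [wait]  ⇒ S*(1)=-
t_0: node(0,0) S=105.6600 payoff=0.0000 vs cont=14.9080 → 14.9080 [wait]  ⇒ S*(0)=-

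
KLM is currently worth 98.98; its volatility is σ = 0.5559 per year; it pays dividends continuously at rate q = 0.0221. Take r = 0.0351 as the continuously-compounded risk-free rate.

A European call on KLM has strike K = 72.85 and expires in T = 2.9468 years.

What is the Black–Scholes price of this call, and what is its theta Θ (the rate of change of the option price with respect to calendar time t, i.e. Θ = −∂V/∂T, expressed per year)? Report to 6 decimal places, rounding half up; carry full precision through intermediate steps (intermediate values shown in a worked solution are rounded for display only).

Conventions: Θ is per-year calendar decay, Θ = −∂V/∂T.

σ√T = 0.5559·√2.9468 = 0.954272
d₁ = (ln(S/K) + (r−q+σ²/2)T) / (σ√T) = (ln(98.98/72.85) + (0.0351−0.0221+0.5559²/2)·2.9468) / 0.954272 = (0.306515 + 0.493626) / 0.954272 = 0.838483
d₂ = d₁ − σ√T = 0.838483 − 0.954272 = -0.115788
e^{−rT} = 0.901737
e^{−qT} = 0.936951
N(d₁) = 0.799120,  N(d₂) = 0.453910
Call price V = S·e^{−qT}·N(d₁) − K·e^{−rT}·N(d₂) = 74.109950 − 29.818049 = 44.291901
φ(d₁) = (1/√(2π))·e^{−d₁²/2} = 0.280701
Θ = −S·e^{−qT}·φ(d₁)·σ/(2√T) + q·S·e^{−qT}·N(d₁) − r·K·e^{−rT}·N(d₂) = −4.215018 + 1.637830 − 1.046614 = -3.623802

price = 44.291901
Θ = -3.623802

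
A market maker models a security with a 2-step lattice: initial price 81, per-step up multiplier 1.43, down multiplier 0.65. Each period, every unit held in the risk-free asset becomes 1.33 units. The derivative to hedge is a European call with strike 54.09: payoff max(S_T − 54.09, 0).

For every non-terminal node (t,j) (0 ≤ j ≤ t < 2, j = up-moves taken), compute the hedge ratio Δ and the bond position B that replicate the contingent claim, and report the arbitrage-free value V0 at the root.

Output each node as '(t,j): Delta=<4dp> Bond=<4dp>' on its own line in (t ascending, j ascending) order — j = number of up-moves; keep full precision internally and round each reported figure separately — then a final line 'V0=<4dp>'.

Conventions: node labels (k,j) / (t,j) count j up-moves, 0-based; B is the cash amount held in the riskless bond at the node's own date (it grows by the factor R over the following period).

(0,0): Delta=0.9697 Bond=-27.9384
(1,0): Delta=0.5162 Bond=-13.2829
(1,1): Delta=1.0000 Bond=-40.6692
V0=50.6063

Since d<R<u, set p* = (R−d)/(u−d) = 0.8718; price each node as the discounted p*-expectation of its children.
At maturity the claim pays: V(2,0)=0.0000, V(2,1)=21.1995, V(2,2)=111.5469
(1,0): S=52.6500. Δ = (V_up−V_dn)/(S_up−S_dn) = (21.1995−0.0000)/(75.2895−34.2225) = 0.5162. V = [p*·21.1995 + (1−p*)·0.0000]/1.33 = 13.8960. B = V − Δ·S = -13.2829.
(1,1): S=115.8300. Δ = (V_up−V_dn)/(S_up−S_dn) = (111.5469−21.1995)/(165.6369−75.2895) = 1.0000. V = [p*·111.5469 + (1−p*)·21.1995]/1.33 = 75.1608. B = V − Δ·S = -40.6692.
(0,0): S=81.0000. Δ = (V_up−V_dn)/(S_up−S_dn) = (75.1608−13.8960)/(115.8300−52.6500) = 0.9697. V = [p*·75.1608 + (1−p*)·13.8960]/1.33 = 50.6063. B = V − Δ·S = -27.9384.
Check: Δ(0,0)·S0 + B(0,0) = 50.6063 = V0.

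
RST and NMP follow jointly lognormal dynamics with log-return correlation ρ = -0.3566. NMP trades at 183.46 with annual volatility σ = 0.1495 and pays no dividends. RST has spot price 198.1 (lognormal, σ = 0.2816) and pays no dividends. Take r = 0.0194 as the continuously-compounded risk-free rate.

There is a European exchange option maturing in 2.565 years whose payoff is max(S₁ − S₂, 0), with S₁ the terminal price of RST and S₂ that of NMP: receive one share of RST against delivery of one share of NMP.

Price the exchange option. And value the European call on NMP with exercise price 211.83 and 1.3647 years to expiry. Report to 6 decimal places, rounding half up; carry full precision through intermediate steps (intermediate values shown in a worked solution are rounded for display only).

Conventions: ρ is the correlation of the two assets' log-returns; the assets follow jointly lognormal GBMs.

exchange price = 51.306598
price(NMP call K=211.83) = 5.080512

σ_eff = √(σ₁² + σ₂² − 2ρσ₁σ₂) = √(0.2816² + 0.1495² − 2·-0.3566·0.2816·0.1495) = 0.362869
d₁ = (ln(S₁/S₂) + (q₂ − q₁ + σ_eff²/2)T) / (σ_eff√T) = (ln(198.1/183.46) + (0.0 − 0.0 + 0.065837)·2.565) / 0.581157 = 0.422686
d₂ = d₁ − σ_eff√T = 0.422686 − 0.581157 = -0.158471
N(d₁) = 0.663738,  N(d₂) = 0.437043
V = S₁·e^{−q₁T}·N(d₁) − S₂·e^{−q₂T}·N(d₂) = 131.486477 − 80.179879 = 51.306598
[vanilla: NMP call K=211.83]
σ√T = 0.1495·√1.3647 = 0.174646
d₁ = (ln(S/K) + (r+σ²/2)T) / (σ√T) = (ln(183.46/211.83) + (0.0194+0.1495²/2)·1.3647) / 0.174646 = (-0.143787 + 0.041726) / 0.174646 = -0.584389
d₂ = d₁ − σ√T = -0.584389 − 0.174646 = -0.759036
e^{−rT} = 0.973872
N(d₁) = 0.279479,  N(d₂) = 0.223916
price = S·N(d₁) − K·e^{−rT}·N(d₂) = 51.273253 − 46.192740 = 5.080512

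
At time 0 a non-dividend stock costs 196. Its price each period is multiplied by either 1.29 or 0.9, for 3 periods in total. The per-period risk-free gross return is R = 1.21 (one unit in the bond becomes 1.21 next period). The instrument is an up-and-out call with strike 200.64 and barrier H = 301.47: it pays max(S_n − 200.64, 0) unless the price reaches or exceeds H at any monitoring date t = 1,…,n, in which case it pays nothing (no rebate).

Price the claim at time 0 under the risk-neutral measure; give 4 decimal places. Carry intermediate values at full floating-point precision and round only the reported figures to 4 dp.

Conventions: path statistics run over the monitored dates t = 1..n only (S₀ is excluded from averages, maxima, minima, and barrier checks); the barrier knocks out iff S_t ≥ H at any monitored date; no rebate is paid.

Risk-neutral up-probability p* = (R−d)/(u−d) = (1.21−0.9)/(1.29−0.9) = 0.7949; the claim prices as the p*-weighted sum of path payoffs discounted by R^3.
Enumerate all 2^3 = 8 price paths (U = up ×1.29, D = down ×0.9); each path with k up-moves has probability p*^k·(1−p*)^(3−k).
DDD: M=176.4000, payoff=0.0000, prob=0.008631
UDD: M=252.8400, payoff=4.1604, prob=0.033446
DUD: M=227.5560, payoff=4.1604, prob=0.033446
UUD: M=326.1636, payoff=0.0000, prob=0.129604
DDU: M=204.8004, payoff=4.1604, prob=0.033446
UDU: M=293.5472, payoff=92.9072, prob=0.129604
DUU: M=293.5472, payoff=92.9072, prob=0.129604
UUU: M=420.7510, payoff=0.0000, prob=0.502217
Price = Σ prob·payoff / R^3 = 24.499813 / 1.771561 = 13.8295

price = 13.8295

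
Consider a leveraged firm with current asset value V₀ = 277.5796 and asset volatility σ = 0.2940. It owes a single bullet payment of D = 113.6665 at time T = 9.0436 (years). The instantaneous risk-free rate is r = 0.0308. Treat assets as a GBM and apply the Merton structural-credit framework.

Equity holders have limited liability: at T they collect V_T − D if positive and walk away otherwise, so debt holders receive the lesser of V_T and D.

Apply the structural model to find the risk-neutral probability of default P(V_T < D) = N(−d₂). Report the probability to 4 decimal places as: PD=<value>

PD=0.1887

Work the structural quantities from V₀ = 277.5796 against face 113.6665:
d₁ = [ln(V₀/D) + (r + σ²/2)T] / (σ√T)
   = [ln(277.5796/113.6665) + (0.0308 + 0.5·0.2940²)·9.0436] / (0.2940·√9.0436)
   = [0.892839 + 0.669389] / 0.884134 = 1.766959
d₂ = d₁ − σ√T = 1.766959 − 0.884134 = 0.882825
risk-neutral PD = N(−d₂) = N(-0.882825) = 0.188665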